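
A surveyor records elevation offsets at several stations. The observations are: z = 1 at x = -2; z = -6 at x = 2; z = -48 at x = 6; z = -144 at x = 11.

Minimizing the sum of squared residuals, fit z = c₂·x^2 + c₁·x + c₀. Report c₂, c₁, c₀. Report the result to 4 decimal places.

c₂ = -1.0220, c₁ = -1.9880, c₀ = 1.3568

The normal system AᵀA·[c₂, c₁, c₀]ᵀ = Aᵀz is [[15969, 1547, 165]; [1547, 165, 17]; [165, 17, 4]]·[c₂, c₁, c₀]ᵀ = [-19172, -1886, -197]ᵀ.
Inverting the 3×3 Gram matrix, [c₂, c₁, c₀]ᵀ = [-137513/134552, -267491/134552, 91281/67276]ᵀ.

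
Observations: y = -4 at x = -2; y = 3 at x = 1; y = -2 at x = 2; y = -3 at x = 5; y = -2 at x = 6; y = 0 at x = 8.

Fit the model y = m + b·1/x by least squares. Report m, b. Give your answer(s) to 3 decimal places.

Compute the Gram sums: Σ1 = 6, Σ1/x = 179/120, Σ1/x·1/x = 22801/14400.
Right-hand side: Σy = -8, Σ1/x·y = 46/15.
So AᵀA·[m, b]ᵀ = Aᵀy: [[6, 179/120]; [179/120, 22801/14400]]·[m, b]ᵀ = [-8, 46/15]ᵀ.
Determinant 6·(22801/14400) − (179/120)² = 20953/2880.
m = ((-8)·(22801/14400) − (179/120)·(46/15))/(20953/2880) = -49656/20953; b = (6·(46/15) − (179/120)·(-8))/(20953/2880) = 87360/20953.

m = -2.370, b = 4.169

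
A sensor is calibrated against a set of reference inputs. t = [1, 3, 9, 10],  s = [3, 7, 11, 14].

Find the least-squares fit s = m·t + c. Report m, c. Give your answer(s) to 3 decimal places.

The normal system AᵀA·[m, c]ᵀ = Aᵀs is [[191, 23]; [23, 4]]·[m, c]ᵀ = [263, 35]ᵀ.
Determinant 191·4 − 23² = 235.
m = (263·4 − 23·35)/235 = 247/235; c = (191·35 − 23·263)/235 = 636/235.

m = 1.051, c = 2.706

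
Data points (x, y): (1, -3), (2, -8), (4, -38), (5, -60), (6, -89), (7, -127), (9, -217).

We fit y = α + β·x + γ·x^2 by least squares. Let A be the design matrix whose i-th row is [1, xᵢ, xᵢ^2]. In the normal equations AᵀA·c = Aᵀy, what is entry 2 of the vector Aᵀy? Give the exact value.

-3847

Entry 2 ↔ basis x, so (Aᵀy)_{2} = Σᵢ (x)·yᵢ = (1)·(-3) + (2)·(-8) + (4)·(-38) + (5)·(-60) + (6)·(-89) + (7)·(-127) + (9)·(-217) = -3847.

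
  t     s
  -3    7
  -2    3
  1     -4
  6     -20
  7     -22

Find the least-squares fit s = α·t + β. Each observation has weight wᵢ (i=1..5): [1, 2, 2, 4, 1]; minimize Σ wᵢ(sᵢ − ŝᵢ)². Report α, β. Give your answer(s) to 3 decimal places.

α = -2.928, β = -2.087

Setting ∂/∂α … = 0 gives: 212·α + 26·β = -675;  26·α + 10·β = -97.
(Σwᵢ·t·t = 212, Σwᵢ·t = 26, Σwᵢ·1 = 10, Σwᵢ·t·s = -675, Σwᵢ·s = -97.)
Eliminating β: 10·(row 1) − 26·(row 2) gives 1444·α = 10·(-675) − 26·(-97) = -4228, so α = -1057/361.
Then β = ((-97) − 26·(-1057/361))/10 = -1507/722.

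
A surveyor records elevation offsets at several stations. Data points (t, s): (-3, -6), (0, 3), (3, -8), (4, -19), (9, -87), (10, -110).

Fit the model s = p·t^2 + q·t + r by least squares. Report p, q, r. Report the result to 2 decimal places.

p = -1.06, q = -0.56, r = 2.18

From the data, Σt^2·t^2 = 16979, Σt^2·t = 1793, Σt^2 = 215, Σt·t = 215, Σt = 23, Σ1 = 6.
Right-hand side: Σt^2·s = -18477, Σt·s = -1965, Σs = -227.
Normal equations: [[16979, 1793, 215]; [1793, 215, 23]; [215, 23, 6]]·[p, q, r]ᵀ = [-18477, -1965, -227]ᵀ.
Inverting the 3×3 Gram matrix, [p, q, r]ᵀ = [-50221/47544, -26783/47544, 17251/7924]ᵀ.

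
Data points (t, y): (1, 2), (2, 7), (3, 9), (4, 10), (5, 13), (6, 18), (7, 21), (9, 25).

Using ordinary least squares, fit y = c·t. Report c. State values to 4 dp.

The normal equations are: 221·c = 628.
Hence c = 628 / 221 ≈ 2.84163.

c = 2.8416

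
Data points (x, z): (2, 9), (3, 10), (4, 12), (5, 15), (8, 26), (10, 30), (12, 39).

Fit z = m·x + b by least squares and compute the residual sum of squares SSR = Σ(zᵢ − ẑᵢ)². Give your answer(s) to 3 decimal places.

Setting ∂/∂m … = 0 gives: 362·m + 44·b = 1147;  44·m + 7·b = 141.
(Σx·x = 362, Σx = 44, Σ1 = 7, Σx·z = 1147, Σz = 141.)
Eliminating b: 7·(row 1) − 44·(row 2) gives 598·m = 7·1147 − 44·141 = 1825, so m = 1825/598.
Then b = (141 − 44·(1825/598))/7 = 287/299.
Residuals: 579/299, -3/26, -349/299, -729/598, 187/299, -34/23, 424/299; SSR = 6697/598.

SSR = 11.199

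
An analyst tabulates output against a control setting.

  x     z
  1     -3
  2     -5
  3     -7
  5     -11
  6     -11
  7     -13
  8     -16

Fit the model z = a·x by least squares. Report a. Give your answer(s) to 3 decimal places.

Compute the Gram sums: Σx·x = 188.
Moment sums: Σx·z = -374.
MᵀM·[a]ᵀ = Mᵀz becomes [[188]]·[a]ᵀ = [-374]ᵀ.
Hence a = -374 / 188 ≈ -1.98936.

a = -1.989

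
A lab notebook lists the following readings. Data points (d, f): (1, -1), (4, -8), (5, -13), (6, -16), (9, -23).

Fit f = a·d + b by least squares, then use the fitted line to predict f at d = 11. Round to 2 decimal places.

f̂ = -29.14

Sums needed: Σd·d = 159, Σd = 25, Σ1 = 5.
For Aᵀf: Σd·f = -401, Σf = -61.
Eliminating b: 5·(row 1) − 25·(row 2) gives 170·a = 5·(-401) − 25·(-61) = -480, so a = -48/17.
Then b = ((-61) − 25·(-48/17))/5 = 163/85.
At d = 11: f̂ = (-48/17)·(11) + (163/85)·(1) = -2477/85.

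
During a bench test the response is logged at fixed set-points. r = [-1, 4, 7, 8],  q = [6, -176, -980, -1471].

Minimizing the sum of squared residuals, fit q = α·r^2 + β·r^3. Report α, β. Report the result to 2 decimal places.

Entries of XᵀX: Σr^2·r^2 = 6754, Σr^2·r^3 = 50598, Σr^3·r^3 = 383890.
Right-hand side: Σr^2·q = -144974, Σr^3·q = -1100562.
XᵀX·[α, β]ᵀ = Xᵀq becomes [[6754, 50598]; [50598, 383890]]·[α, β]ᵀ = [-144974, -1100562]ᵀ.
Eliminating β: 383890·(row 1) − 50598·(row 2) gives 32635456·α = 383890·(-144974) − 50598·(-1100562) = 32167216, so α = 2010451/2039716.
Then β = ((-1100562) − 50598·(2010451/2039716))/383890 = -6112581/2039716.

α = 0.99, β = -3.00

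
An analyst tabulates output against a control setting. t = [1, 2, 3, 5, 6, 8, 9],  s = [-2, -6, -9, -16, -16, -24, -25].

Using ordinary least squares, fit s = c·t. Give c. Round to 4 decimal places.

c = -2.8818

Forming XᵀX = [[220]] and Xᵀs = [-634]ᵀ gives XᵀX·[c]ᵀ = Xᵀs.
Hence c = -634 / 220 ≈ -2.88182.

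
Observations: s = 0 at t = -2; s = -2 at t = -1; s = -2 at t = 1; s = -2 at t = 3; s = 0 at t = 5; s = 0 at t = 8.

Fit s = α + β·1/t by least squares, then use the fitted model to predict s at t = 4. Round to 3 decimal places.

ŝ = -1.047

The normal system MᵀM·[α, β]ᵀ = Mᵀs is [[6, 19/120]; [19/120, 34801/14400]]·[α, β]ᵀ = [-6, -2/3]ᵀ.
Eliminating β: (34801/14400)·(row 1) − (19/120)·(row 2) gives (41689/2880)·α = (34801/14400)·(-6) − (19/120)·(-2/3) = -103643/7200, so α = -207286/208445.
Then β = ((-2/3) − (19/120)·(-207286/208445))/(34801/14400) = -8784/41689.
At t = 4: ŝ = (-207286/208445)·(1) + (-8784/41689)·(1/4) = -218266/208445.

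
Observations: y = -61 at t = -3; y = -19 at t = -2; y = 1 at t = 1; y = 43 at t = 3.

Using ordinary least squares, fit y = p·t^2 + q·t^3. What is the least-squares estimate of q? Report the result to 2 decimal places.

Sums needed: Σt^2·t^2 = 179, Σt^2·t^3 = -31, Σt^3·t^3 = 1523.
Moment sums: Σt^2·y = -237, Σt^3·y = 2961.
XᵀX·[p, q]ᵀ = Xᵀy becomes [[179, -31]; [-31, 1523]]·[p, q]ᵀ = [-237, 2961]ᵀ.
Δ = 179·1523 − (-31)² = 271656.
p = ((-237)·1523 − (-31)·2961)/271656 = -11215/11319; q = (179·2961 − (-31)·(-237))/271656 = 21778/11319.

q = 1.92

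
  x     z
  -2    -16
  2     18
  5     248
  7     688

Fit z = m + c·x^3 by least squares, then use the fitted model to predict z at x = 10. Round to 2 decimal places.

MᵀM·[m, c]ᵀ = Mᵀz reads: 4·m + 468·c = 938;  468·m + 133402·c = 267256.
Determinant 4·133402 − 468² = 314584.
m = (938·133402 − 468·267256)/314584 = 13817/78646; c = (4·267256 − 468·938)/314584 = 78755/39323.
At x = 10: ẑ = (13817/78646)·(1) + (78755/39323)·(1000) = 157523817/78646.

ẑ = 2002.95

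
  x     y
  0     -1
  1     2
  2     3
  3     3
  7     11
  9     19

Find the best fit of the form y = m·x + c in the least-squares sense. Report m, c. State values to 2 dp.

m = 2.04, c = -1.32

Normal-equation sums: Σx·x = 144, Σx = 22, Σ1 = 6.
For Mᵀy: Σx·y = 265, Σy = 37.
So MᵀM·[m, c]ᵀ = Mᵀy: [[144, 22]; [22, 6]]·[m, c]ᵀ = [265, 37]ᵀ.
det = 144·6 − 22² = 380.
m = (265·6 − 22·37)/380 = 194/95; c = (144·37 − 22·265)/380 = -251/190.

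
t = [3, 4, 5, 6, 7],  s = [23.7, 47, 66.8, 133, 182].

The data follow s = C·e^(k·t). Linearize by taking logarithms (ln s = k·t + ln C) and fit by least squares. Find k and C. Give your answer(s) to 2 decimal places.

k = 0.51, C = 5.49

Let Y = ln s. Fitting Y = k·t + ln C by least squares:
XᵀX = [[135.0000, 25.0000]; [25.0000, 5]], rhs = [111.6757, 21.3117]ᵀ  (here Σt = 25.0000, Σ(t)² = 135.0000, Σln s = 21.3117, Σt·ln s = 111.6757).
Solving (det = 50.0000): k = 0.51173, ln C = 1.70370, so C = exp(1.70370) = 5.49426.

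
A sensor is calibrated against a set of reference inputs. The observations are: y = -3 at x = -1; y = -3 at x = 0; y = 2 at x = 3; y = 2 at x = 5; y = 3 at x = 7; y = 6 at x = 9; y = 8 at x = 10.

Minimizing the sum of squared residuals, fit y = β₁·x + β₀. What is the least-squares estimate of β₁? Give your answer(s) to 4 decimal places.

β₁ = 0.9439

From the data, Σx·x = 265, Σx = 33, Σ1 = 7.
Moment sums: Σx·y = 174, Σy = 15.
det = 265·7 − 33² = 766.
β₁ = (174·7 − 33·15)/766 = 723/766; β₀ = (265·15 − 33·174)/766 = -1767/766.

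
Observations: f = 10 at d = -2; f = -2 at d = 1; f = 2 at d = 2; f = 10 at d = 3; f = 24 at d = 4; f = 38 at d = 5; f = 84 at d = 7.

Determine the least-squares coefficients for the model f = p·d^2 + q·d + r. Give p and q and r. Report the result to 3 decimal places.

p = 2.033, q = -1.955, r = -2.065

The normal equations are: 3396·p + 560·q + 108·r = 5586;  560·p + 108·q + 20·r = 886;  108·p + 20·q + 7·r = 166.
(Σd^2·d^2 = 3396, Σd^2·d = 560, Σd^2 = 108, Σd·d = 108, Σd = 20, Σ1 = 7, Σd^2·f = 5586, Σd·f = 886, Σf = 166.)
Solving the 3×3 system (Gaussian elimination) gives p = 44029/21658, q = -42339/21658, r = -22366/10829.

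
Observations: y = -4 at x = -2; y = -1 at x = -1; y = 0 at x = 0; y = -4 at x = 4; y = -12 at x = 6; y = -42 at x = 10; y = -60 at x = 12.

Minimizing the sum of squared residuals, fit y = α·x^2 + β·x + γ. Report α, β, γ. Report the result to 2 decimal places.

α = -0.50, β = 0.91, γ = 0.11

From the data, Σx^2·x^2 = 32305, Σx^2·x = 2999, Σx^2 = 301, Σx·x = 301, Σx = 29, Σ1 = 7.
And Σx^2·y = -13353, Σx·y = -1219, Σy = -123.
AᵀA·[α, β, γ]ᵀ = Aᵀy becomes [[32305, 2999, 301]; [2999, 301, 29]; [301, 29, 7]]·[α, β, γ]ᵀ = [-13353, -1219, -123]ᵀ.
Inverting the 3×3 Gram matrix, [α, β, γ]ᵀ = [-125716/252147, 32681/36021, 9152/84049]ᵀ.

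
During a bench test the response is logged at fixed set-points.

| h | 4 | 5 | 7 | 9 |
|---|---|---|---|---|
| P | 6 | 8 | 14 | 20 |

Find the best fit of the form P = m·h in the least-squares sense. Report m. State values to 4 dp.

m = 2.0000

Sums needed: Σh·h = 171.
And Σh·P = 342.
XᵀX·[m]ᵀ = XᵀP becomes [[171]]·[m]ᵀ = [342]ᵀ.
Hence m = 342 / 171 ≈ 2.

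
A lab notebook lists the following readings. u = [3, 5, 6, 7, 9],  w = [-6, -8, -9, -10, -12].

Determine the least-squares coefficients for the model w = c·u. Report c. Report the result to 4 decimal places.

Compute the Gram sums: Σu·u = 200.
And Σu·w = -290.
Hence c = -290 / 200 ≈ -1.45.

c = -1.4500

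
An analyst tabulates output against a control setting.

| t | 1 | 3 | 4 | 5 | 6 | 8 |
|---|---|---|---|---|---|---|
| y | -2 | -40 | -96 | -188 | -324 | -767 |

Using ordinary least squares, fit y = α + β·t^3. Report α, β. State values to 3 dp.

Normal-equation sums: Σ1 = 6, Σt^3 = 945, Σt^3·t^3 = 329251.
For Xᵀy: Σy = -1417, Σt^3·y = -493414.
Δ = 6·329251 − 945² = 1082481.
α = ((-1417)·329251 − 945·(-493414))/1082481 = -272437/1082481; β = (6·(-493414) − 945·(-1417))/1082481 = -540473/360827.

α = -0.252, β = -1.498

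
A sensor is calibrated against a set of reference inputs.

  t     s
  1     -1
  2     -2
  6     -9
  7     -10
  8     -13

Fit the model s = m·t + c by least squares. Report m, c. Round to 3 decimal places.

Compute the Gram sums: Σt·t = 154, Σt = 24, Σ1 = 5.
Moment sums: Σt·s = -233, Σs = -35.
Δ = 154·5 − 24² = 194.
m = ((-233)·5 − 24·(-35))/194 = -325/194; c = (154·(-35) − 24·(-233))/194 = 101/97.

m = -1.675, c = 1.041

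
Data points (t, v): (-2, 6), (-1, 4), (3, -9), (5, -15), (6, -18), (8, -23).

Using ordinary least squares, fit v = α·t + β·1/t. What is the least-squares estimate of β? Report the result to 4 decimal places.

Normal-equation sums: Σt·t = 139, Σt·1/t = 6, Σ1/t·1/t = 20801/14400.
For Xᵀv: Σt·v = -410, Σ1/t·v = -151/8.
det = 139·(20801/14400) − 6² = 2372939/14400.
α = ((-410)·(20801/14400) − 6·(-151/8))/(2372939/14400) = -6897610/2372939; β = (139·(-151/8) − 6·(-410))/(2372939/14400) = -2356200/2372939.

β = -0.9929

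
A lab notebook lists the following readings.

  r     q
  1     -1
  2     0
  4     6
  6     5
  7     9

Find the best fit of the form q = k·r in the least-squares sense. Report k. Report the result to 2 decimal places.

k = 1.09

Compute the Gram sums: Σr·r = 106.
And Σr·q = 116.
So XᵀX·[k]ᵀ = Xᵀq: [[106]]·[k]ᵀ = [116]ᵀ.
k = 116/106 = 1.09434.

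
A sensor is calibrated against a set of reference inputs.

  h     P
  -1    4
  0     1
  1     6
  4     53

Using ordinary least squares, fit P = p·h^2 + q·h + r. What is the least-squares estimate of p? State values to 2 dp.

Forming MᵀM = [[258, 64, 18]; [64, 18, 4]; [18, 4, 4]] and MᵀP = [858, 214, 64]ᵀ gives MᵀM·[p, q, r]ᵀ = MᵀP.
Inverting the 3×3 Gram matrix, [p, q, r]ᵀ = [540/181, 165/181, 301/181]ᵀ.

p = 2.98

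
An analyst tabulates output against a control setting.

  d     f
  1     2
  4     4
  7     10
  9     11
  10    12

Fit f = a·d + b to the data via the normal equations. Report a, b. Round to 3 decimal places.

a = 1.190, b = 0.423

Sums needed: Σd·d = 247, Σd = 31, Σ1 = 5.
For Xᵀf: Σd·f = 307, Σf = 39.
Determinant 247·5 − 31² = 274.
a = (307·5 − 31·39)/274 = 163/137; b = (247·39 − 31·307)/274 = 58/137.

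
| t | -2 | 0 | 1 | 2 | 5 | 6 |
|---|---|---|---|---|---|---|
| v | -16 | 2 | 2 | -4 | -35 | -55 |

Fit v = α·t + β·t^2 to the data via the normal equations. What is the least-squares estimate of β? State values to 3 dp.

Forming AᵀA = [[70, 342]; [342, 1954]] and Aᵀv = [-479, -2933]ᵀ gives AᵀA·[α, β]ᵀ = Aᵀv.
Eliminating β: 1954·(row 1) − 342·(row 2) gives 19816·α = 1954·(-479) − 342·(-2933) = 67120, so α = 8390/2477.
Then β = ((-2933) − 342·(8390/2477))/1954 = -10373/4954.

β = -2.094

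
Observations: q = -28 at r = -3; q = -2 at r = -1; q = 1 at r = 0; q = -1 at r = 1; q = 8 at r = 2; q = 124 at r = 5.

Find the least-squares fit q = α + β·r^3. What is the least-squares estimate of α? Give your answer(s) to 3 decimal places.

α = -0.632

The normal system MᵀM·[α, β]ᵀ = Mᵀq is [[6, 106]; [106, 16420]]·[α, β]ᵀ = [102, 16321]ᵀ.
det = 6·16420 − 106² = 87284.
α = (102·16420 − 106·16321)/87284 = -27593/43642; β = (6·16321 − 106·102)/87284 = 43557/43642.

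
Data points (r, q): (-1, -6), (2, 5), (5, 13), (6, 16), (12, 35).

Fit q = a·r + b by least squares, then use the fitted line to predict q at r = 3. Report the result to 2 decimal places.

q̂ = 7.01

The normal system XᵀX·[a, b]ᵀ = Xᵀq is [[210, 24]; [24, 5]]·[a, b]ᵀ = [597, 63]ᵀ.
det = 210·5 − 24² = 474.
a = (597·5 − 24·63)/474 = 491/158; b = (210·63 − 24·597)/474 = -183/79.
At r = 3: q̂ = (491/158)·(3) + (-183/79)·(1) = 1107/158.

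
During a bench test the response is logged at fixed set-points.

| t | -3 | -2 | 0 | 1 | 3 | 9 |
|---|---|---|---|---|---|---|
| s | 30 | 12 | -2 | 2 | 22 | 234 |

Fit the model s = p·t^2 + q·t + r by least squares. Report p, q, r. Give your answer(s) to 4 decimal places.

Compute the Gram sums: Σt^2·t^2 = 6740, Σt^2·t = 722, Σt^2 = 104, Σt·t = 104, Σt = 8, Σ1 = 6.
Right-hand side: Σt^2·s = 19472, Σt·s = 2060, Σs = 298.
AᵀA·[p, q, r]ᵀ = Aᵀs becomes [[6740, 722, 104]; [722, 104, 8]; [104, 8, 6]]·[p, q, r]ᵀ = [19472, 2060, 298]ᵀ.
Row-reducing yields p = 870/287, q = -232/205, r = -1963/1435.

p = 3.0314, q = -1.1317, r = -1.3679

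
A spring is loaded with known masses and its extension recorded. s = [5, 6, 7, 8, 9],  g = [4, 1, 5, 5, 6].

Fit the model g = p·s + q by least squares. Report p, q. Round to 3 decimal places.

p = 0.800, q = -1.400

The normal equations are: 255·p + 35·q = 155;  35·p + 5·q = 21.
(Σs·s = 255, Σs = 35, Σ1 = 5, Σs·g = 155, Σg = 21.)
Determinant 255·5 − 35² = 50.
p = (155·5 − 35·21)/50 = 4/5; q = (255·21 − 35·155)/50 = -7/5.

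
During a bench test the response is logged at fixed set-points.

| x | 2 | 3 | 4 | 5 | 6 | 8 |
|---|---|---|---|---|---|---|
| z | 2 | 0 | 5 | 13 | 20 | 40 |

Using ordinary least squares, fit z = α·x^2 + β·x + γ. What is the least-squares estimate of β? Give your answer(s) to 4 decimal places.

Sums needed: Σx^2·x^2 = 6370, Σx^2·x = 952, Σx^2 = 154, Σx·x = 154, Σx = 28, Σ1 = 6.
For Mᵀz: Σx^2·z = 3693, Σx·z = 529, Σz = 80.
Normal equations: [[6370, 952, 154]; [952, 154, 28]; [154, 28, 6]]·[α, β, γ]ᵀ = [3693, 529, 80]ᵀ.
Row-reducing yields α = 83/84, β = -337/105, γ = 59/20.

β = -3.2095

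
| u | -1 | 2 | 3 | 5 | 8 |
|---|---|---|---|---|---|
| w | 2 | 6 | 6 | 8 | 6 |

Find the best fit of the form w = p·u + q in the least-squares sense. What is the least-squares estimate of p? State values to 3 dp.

p = 0.460

Entries of AᵀA: Σu·u = 103, Σu = 17, Σ1 = 5.
For Aᵀw: Σu·w = 116, Σw = 28.
AᵀA·[p, q]ᵀ = Aᵀw becomes [[103, 17]; [17, 5]]·[p, q]ᵀ = [116, 28]ᵀ.
Eliminating q: 5·(row 1) − 17·(row 2) gives 226·p = 5·116 − 17·28 = 104, so p = 52/113.
Then q = (28 − 17·(52/113))/5 = 456/113.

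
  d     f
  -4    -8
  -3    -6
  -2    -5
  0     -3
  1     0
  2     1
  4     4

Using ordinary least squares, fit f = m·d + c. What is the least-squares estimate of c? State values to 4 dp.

Compute the Gram sums: Σd·d = 50, Σd = -2, Σ1 = 7.
And Σd·f = 78, Σf = -17.
So XᵀX·[m, c]ᵀ = Xᵀf: [[50, -2]; [-2, 7]]·[m, c]ᵀ = [78, -17]ᵀ.
Determinant 50·7 − (-2)² = 346.
m = (78·7 − (-2)·(-17))/346 = 256/173; c = (50·(-17) − (-2)·78)/346 = -347/173.

c = -2.0058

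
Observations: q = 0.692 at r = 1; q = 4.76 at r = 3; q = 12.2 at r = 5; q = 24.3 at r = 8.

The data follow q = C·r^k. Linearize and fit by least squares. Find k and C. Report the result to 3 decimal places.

Taking logs, ln q = k·ln r + ln C, so regress ln q on ln r.
AᵀA = [[8.1213, 4.7875]; [4.7875, 4]], rhs = [12.3744, 6.8840]ᵀ  (here Σln r = 4.7875, Σ(ln r)² = 8.1213, Σln q = 6.8840, Σln r·ln q = 12.3744).
Δ = 8.1213·4 − (4.7875)² = 9.5652; k = (12.3744·4 − 4.7875·6.8840)/9.5652 = 1.72925, ln C = (8.1213·6.8840 − 4.7875·12.3744)/9.5652 = -0.34870, so C = exp(-0.34870) = 0.70561.

k = 1.729, C = 0.706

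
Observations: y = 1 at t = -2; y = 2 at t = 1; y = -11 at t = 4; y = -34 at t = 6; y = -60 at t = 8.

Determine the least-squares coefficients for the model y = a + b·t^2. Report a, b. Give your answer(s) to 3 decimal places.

Entries of MᵀM: Σ1 = 5, Σt^2 = 121, Σt^2·t^2 = 5665.
For Mᵀy: Σy = -102, Σt^2·y = -5234.
Eliminating b: 5665·(row 1) − 121·(row 2) gives 13684·a = 5665·(-102) − 121·(-5234) = 55484, so a = 1261/311.
Then b = ((-5234) − 121·(1261/311))/5665 = -3457/3421.

a = 4.055, b = -1.011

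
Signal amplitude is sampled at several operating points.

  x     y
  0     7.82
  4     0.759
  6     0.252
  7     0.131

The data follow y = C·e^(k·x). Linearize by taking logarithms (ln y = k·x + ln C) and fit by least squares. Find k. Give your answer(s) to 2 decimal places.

k = -0.58

Linearized form: ln y = k·x + ln C. From the 4 transformed points,
Σx = 17.0000, Σ(x)² = 101.0000, Σln y = -1.6300, Σx·ln y = -23.6009.
Equations: 101.0000·k + 17.0000·ln C = -23.6009;  17.0000·k + 4·ln C = -1.6300.
Slope k = (n·Σx·ln y − Σx·Σln y)/(n·Σ(x)² − (Σx)²) = (4·-23.6009 − 17.0000·-1.6300)/115.0000 = -0.57995; ln C = (Σln y − k·Σx)/n = 2.05730.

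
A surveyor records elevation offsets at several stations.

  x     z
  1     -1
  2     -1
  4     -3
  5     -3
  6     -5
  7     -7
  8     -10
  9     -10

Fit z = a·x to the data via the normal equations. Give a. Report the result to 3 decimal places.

a = -1.011

Sums needed: Σx·x = 276.
And Σx·z = -279.
a = (-279)/276 = -1.01087.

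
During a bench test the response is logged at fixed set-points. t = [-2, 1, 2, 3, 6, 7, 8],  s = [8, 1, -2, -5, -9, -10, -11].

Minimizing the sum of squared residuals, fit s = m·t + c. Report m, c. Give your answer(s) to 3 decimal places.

m = -1.879, c = 2.710

The normal system AᵀA·[m, c]ᵀ = Aᵀs is [[167, 25]; [25, 7]]·[m, c]ᵀ = [-246, -28]ᵀ.
Eliminating c: 7·(row 1) − 25·(row 2) gives 544·m = 7·(-246) − 25·(-28) = -1022, so m = -511/272.
Then c = ((-28) − 25·(-511/272))/7 = 737/272.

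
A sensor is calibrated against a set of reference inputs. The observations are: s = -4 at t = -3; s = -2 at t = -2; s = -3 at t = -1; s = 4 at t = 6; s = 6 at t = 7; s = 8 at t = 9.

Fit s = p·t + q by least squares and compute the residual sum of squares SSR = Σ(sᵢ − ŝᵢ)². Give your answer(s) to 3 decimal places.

SSR = 2.697

Compute the Gram sums: Σt·t = 180, Σt = 16, Σ1 = 6.
Right-hand side: Σt·s = 157, Σs = 9.
MᵀM·[p, q]ᵀ = Mᵀs becomes [[180, 16]; [16, 6]]·[p, q]ᵀ = [157, 9]ᵀ.
Eliminating q: 6·(row 1) − 16·(row 2) gives 824·p = 6·157 − 16·9 = 798, so p = 399/412.
Then q = (9 − 16·(399/412))/6 = -223/206.
Residuals: -5/412, 105/103, -391/412, -75/103, 125/412, 151/412; SSR = 1111/412.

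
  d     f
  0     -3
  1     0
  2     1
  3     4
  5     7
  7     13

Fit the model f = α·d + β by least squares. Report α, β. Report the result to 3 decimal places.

α = 2.176, β = -2.863

From the data, Σd·d = 88, Σd = 18, Σ1 = 6.
And Σd·f = 140, Σf = 22.
AᵀA·[α, β]ᵀ = Aᵀf becomes [[88, 18]; [18, 6]]·[α, β]ᵀ = [140, 22]ᵀ.
Δ = 88·6 − 18² = 204.
α = (140·6 − 18·22)/204 = 37/17; β = (88·22 − 18·140)/204 = -146/51.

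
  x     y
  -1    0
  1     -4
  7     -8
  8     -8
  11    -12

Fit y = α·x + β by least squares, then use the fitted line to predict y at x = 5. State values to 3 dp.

Entries of MᵀM: Σx·x = 236, Σx = 26, Σ1 = 5.
And Σx·y = -256, Σy = -32.
det = 236·5 − 26² = 504.
α = ((-256)·5 − 26·(-32))/504 = -8/9; β = (236·(-32) − 26·(-256))/504 = -16/9.
At x = 5: ŷ = (-8/9)·(5) + (-16/9)·(1) = -56/9.

ŷ = -6.222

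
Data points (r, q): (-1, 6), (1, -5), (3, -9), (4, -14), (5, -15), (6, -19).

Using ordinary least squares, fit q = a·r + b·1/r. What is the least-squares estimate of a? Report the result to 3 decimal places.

a = -3.053

Normal-equation sums: Σr·r = 88, Σr·1/r = 6, Σ1/r·1/r = 8069/3600.
Right-hand side: Σr·q = -283, Σ1/r·q = -71/3.
AᵀA·[a, b]ᵀ = Aᵀq becomes [[88, 6]; [6, 8069/3600]]·[a, b]ᵀ = [-283, -71/3]ᵀ.
Δ = 88·(8069/3600) − 6² = 72559/450.
a = ((-283)·(8069/3600) − 6·(-71/3))/(72559/450) = -1772327/580472; b = (88·(-71/3) − 6·(-283))/(72559/450) = -173100/72559.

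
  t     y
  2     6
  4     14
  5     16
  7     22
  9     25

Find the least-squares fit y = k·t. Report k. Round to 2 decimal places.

Setting ∂/∂k … = 0 gives: 175·k = 527.
Hence k = 527 / 175 ≈ 3.01143.

k = 3.01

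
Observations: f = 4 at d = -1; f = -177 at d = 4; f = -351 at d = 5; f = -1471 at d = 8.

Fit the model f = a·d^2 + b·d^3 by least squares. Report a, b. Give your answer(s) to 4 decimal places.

a = 0.8651, b = -2.9812

With design matrix X, XᵀX = [[4978, 36916]; [36916, 281866]] and Xᵀf = [-105747, -808359]ᵀ.
Δ = 4978·281866 − 36916² = 40337892.
a = ((-105747)·281866 − 36916·(-808359))/40337892 = 1938719/2240994; b = (4978·(-808359) − 36916·(-105747))/40337892 = -6680825/2240994.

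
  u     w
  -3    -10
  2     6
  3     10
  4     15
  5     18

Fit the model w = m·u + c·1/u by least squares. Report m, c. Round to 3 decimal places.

m = 3.793, c = -3.386

Normal-equation sums: Σu·u = 63, Σu·1/u = 5, Σ1/u·1/u = 2069/3600.
And Σu·w = 222, Σ1/u·w = 1021/60.
AᵀA·[m, c]ᵀ = Aᵀw becomes [[63, 5]; [5, 2069/3600]]·[m, c]ᵀ = [222, 1021/60]ᵀ.
Determinant 63·(2069/3600) − 5² = 4483/400.
m = (222·(2069/3600) − 5·(1021/60))/(4483/400) = 17002/4483; c = (63·(1021/60) − 5·222)/(4483/400) = -15180/4483.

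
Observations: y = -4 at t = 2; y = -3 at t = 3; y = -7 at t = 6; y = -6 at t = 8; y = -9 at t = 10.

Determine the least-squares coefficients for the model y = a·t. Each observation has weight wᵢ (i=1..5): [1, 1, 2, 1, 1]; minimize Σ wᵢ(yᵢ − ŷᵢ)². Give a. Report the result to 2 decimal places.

a = -0.96

The normal system AᵀWA·[a]ᵀ = AᵀWy is [[249]]·[a]ᵀ = [-239]ᵀ.
Hence a = -239 / 249 ≈ -0.959839.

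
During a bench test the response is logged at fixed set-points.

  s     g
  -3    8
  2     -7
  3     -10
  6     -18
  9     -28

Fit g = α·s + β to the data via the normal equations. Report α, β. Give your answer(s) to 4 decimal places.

From the data, Σs·s = 139, Σs = 17, Σ1 = 5.
Moment sums: Σs·g = -428, Σg = -55.
XᵀX·[α, β]ᵀ = Xᵀg becomes [[139, 17]; [17, 5]]·[α, β]ᵀ = [-428, -55]ᵀ.
Eliminating β: 5·(row 1) − 17·(row 2) gives 406·α = 5·(-428) − 17·(-55) = -1205, so α = -1205/406.
Then β = ((-55) − 17·(-1205/406))/5 = -369/406.

α = -2.9680, β = -0.9089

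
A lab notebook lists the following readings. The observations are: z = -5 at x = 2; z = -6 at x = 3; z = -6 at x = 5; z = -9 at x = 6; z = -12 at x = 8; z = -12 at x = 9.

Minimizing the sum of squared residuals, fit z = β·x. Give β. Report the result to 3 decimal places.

Forming MᵀM = [[219]] and Mᵀz = [-316]ᵀ gives MᵀM·[β]ᵀ = Mᵀz.
β = (-316)/219 = -1.44292.

β = -1.443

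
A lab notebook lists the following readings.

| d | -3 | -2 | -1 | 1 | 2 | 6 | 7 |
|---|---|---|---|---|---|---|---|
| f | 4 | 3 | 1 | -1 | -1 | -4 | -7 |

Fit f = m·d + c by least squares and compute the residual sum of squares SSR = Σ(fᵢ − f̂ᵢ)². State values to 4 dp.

With design matrix X, XᵀX = [[104, 10]; [10, 7]] and Xᵀf = [-95, -5]ᵀ.
Δ = 104·7 − 10² = 628.
m = ((-95)·7 − 10·(-5))/628 = -615/628; c = (104·(-5) − 10·(-95))/628 = 215/314.
Residuals: 237/628, 56/157, -417/628, -443/628, 43/157, 187/157, -521/628; SSR = 2129/628.

SSR = 3.3901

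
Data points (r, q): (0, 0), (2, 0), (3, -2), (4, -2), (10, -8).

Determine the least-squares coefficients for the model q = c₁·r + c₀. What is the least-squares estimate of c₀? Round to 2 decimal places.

c₀ = 0.84

From the data, Σr·r = 129, Σr = 19, Σ1 = 5.
For Mᵀq: Σr·q = -94, Σq = -12.
Determinant 129·5 − 19² = 284.
c₁ = ((-94)·5 − 19·(-12))/284 = -121/142; c₀ = (129·(-12) − 19·(-94))/284 = 119/142.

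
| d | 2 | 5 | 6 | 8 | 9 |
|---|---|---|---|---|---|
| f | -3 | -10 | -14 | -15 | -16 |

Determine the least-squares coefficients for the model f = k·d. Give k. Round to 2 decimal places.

Normal-equation sums: Σd·d = 210.
Moment sums: Σd·f = -404.
MᵀM·[k]ᵀ = Mᵀf becomes [[210]]·[k]ᵀ = [-404]ᵀ.
k = (-404)/210 = -1.92381.

k = -1.92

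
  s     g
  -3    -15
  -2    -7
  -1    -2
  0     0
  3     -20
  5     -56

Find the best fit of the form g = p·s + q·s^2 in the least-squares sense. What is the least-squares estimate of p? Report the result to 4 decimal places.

p = -0.8711

Sums needed: Σs·s = 48, Σs·s^2 = 116, Σs^2·s^2 = 804.
Right-hand side: Σs·g = -279, Σs^2·g = -1745.
MᵀM·[p, q]ᵀ = Mᵀg becomes [[48, 116]; [116, 804]]·[p, q]ᵀ = [-279, -1745]ᵀ.
Eliminating q: 804·(row 1) − 116·(row 2) gives 25136·p = 804·(-279) − 116·(-1745) = -21896, so p = -2737/3142.
Then q = ((-1745) − 116·(-2737/3142))/804 = -12849/6284.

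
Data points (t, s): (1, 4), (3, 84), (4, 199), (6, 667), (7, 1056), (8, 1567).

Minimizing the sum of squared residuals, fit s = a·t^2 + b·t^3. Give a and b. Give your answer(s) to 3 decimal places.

Forming MᵀM = [[8131, 58619]; [58619, 431275]] and Mᵀs = [179988, 1323592]ᵀ gives MᵀM·[a, b]ᵀ = Mᵀs.
Eliminating b: 431275·(row 1) − 58619·(row 2) gives 70509864·a = 431275·179988 − 58619·1323592 = 36685252, so a = 9171313/17627466.
Then b = (1323592 − 58619·(9171313/17627466))/431275 = 52852495/17627466.

a = 0.520, b = 2.998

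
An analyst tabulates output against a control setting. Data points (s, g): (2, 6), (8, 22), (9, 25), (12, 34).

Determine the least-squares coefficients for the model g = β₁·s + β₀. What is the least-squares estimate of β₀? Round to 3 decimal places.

β₀ = 0.190

From the data, Σs·s = 293, Σs = 31, Σ1 = 4.
For Aᵀg: Σs·g = 821, Σg = 87.
Eliminating β₀: 4·(row 1) − 31·(row 2) gives 211·β₁ = 4·821 − 31·87 = 587, so β₁ = 587/211.
Then β₀ = (87 − 31·(587/211))/4 = 40/211.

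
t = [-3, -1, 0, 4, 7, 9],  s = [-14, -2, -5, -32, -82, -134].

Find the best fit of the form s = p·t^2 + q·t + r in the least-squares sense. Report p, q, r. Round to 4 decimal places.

p = -1.4887, q = -1.0278, r = -3.3862

Normal-equation sums: Σt^2·t^2 = 9300, Σt^2·t = 1108, Σt^2 = 156, Σt·t = 156, Σt = 16, Σ1 = 6.
Right-hand side: Σt^2·s = -15512, Σt·s = -1864, Σs = -269.
Normal equations: [[9300, 1108, 156]; [1108, 156, 16]; [156, 16, 6]]·[p, q, r]ᵀ = [-15512, -1864, -269]ᵀ.
Solving the 3×3 system (Gaussian elimination) gives p = -21485/14432, q = -14833/14432, r = -24435/7216.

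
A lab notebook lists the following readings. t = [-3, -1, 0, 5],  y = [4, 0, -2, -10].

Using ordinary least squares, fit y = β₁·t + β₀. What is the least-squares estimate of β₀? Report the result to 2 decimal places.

The normal system MᵀM·[β₁, β₀]ᵀ = Mᵀy is [[35, 1]; [1, 4]]·[β₁, β₀]ᵀ = [-62, -8]ᵀ.
det = 35·4 − 1² = 139.
β₁ = ((-62)·4 − 1·(-8))/139 = -240/139; β₀ = (35·(-8) − 1·(-62))/139 = -218/139.

β₀ = -1.57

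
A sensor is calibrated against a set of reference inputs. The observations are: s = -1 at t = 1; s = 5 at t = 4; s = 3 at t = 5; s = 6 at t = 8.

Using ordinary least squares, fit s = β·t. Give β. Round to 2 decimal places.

Compute the Gram sums: Σt·t = 106.
And Σt·s = 82.
AᵀA·[β]ᵀ = Aᵀs becomes [[106]]·[β]ᵀ = [82]ᵀ.
Hence β = 82 / 106 ≈ 0.773585.

β = 0.77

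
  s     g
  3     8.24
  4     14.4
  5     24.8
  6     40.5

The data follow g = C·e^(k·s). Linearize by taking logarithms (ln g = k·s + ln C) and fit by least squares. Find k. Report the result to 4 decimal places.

With ln gᵢ as the transformed response and sᵢ as the regressor:
XᵀX = [[86.0000, 18.0000]; [18.0000, 4]], rhs = [55.2579, 11.6884]ᵀ  (here Σs = 18.0000, Σ(s)² = 86.0000, Σln g = 11.6884, Σs·ln g = 55.2579).
Slope k = (n·Σs·ln g − Σs·Σln g)/(n·Σ(s)² − (Σs)²) = (4·55.2579 − 18.0000·11.6884)/20.0000 = 0.53205; ln C = (Σln g − k·Σs)/n = 0.52786.

k = 0.5321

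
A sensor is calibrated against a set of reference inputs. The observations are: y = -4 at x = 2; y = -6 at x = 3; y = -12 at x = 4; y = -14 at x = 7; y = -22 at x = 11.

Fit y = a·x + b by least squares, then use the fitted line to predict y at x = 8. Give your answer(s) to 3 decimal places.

ŷ = -16.526

Entries of MᵀM: Σx·x = 199, Σx = 27, Σ1 = 5.
And Σx·y = -414, Σy = -58.
det = 199·5 − 27² = 266.
a = ((-414)·5 − 27·(-58))/266 = -36/19; b = (199·(-58) − 27·(-414))/266 = -26/19.
At x = 8: ŷ = (-36/19)·(8) + (-26/19)·(1) = -314/19.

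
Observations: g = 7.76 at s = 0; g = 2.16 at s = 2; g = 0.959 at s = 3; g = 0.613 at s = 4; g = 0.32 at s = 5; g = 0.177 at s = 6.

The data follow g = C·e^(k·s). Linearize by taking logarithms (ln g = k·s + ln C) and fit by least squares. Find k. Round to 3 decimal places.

Taking logs, ln g = k·s + ln C, so regress ln g on s.
XᵀX = [[90.0000, 20.0000]; [20.0000, 6]], rhs = [-16.6297, -0.5832]ᵀ  (here Σs = 20.0000, Σ(s)² = 90.0000, Σln g = -0.5832, Σs·ln g = -16.6297).
Δ = 90.0000·6 − (20.0000)² = 140.0000; k = (-16.6297·6 − 20.0000·-0.5832)/140.0000 = -0.62939, ln C = (90.0000·-0.5832 − 20.0000·-16.6297)/140.0000 = 2.00076.

k = -0.629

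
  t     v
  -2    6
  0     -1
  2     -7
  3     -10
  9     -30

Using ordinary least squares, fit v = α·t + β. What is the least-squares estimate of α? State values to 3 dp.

α = -3.254

Entries of XᵀX: Σt·t = 98, Σt = 12, Σ1 = 5.
Right-hand side: Σt·v = -326, Σv = -42.
Normal equations: [[98, 12]; [12, 5]]·[α, β]ᵀ = [-326, -42]ᵀ.
det = 98·5 − 12² = 346.
α = ((-326)·5 − 12·(-42))/346 = -563/173; β = (98·(-42) − 12·(-326))/346 = -102/173.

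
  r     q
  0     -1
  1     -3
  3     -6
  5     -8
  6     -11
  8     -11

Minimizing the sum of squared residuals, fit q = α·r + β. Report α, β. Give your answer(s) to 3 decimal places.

Forming XᵀX = [[135, 23]; [23, 6]] and Xᵀq = [-215, -40]ᵀ gives XᵀX·[α, β]ᵀ = Xᵀq.
det = 135·6 − 23² = 281.
α = ((-215)·6 − 23·(-40))/281 = -370/281; β = (135·(-40) − 23·(-215))/281 = -455/281.

α = -1.317, β = -1.619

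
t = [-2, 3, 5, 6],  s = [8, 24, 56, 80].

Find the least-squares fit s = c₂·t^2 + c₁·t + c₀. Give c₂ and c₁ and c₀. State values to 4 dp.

c₂ = 1.9409, c₁ = 1.1620, c₀ = 2.6073

Forming XᵀX = [[2018, 360, 74]; [360, 74, 12]; [74, 12, 4]] and Xᵀs = [4528, 816, 168]ᵀ gives XᵀX·[c₂, c₁, c₀]ᵀ = Xᵀs.
Row-reducing yields c₂ = 5452/2809, c₁ = 3264/2809, c₀ = 7324/2809.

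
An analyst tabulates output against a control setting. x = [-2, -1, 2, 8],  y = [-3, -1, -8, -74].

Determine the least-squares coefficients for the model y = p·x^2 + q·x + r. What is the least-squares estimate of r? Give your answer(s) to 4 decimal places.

r = -1.4936

Entries of MᵀM: Σx^2·x^2 = 4129, Σx^2·x = 511, Σx^2 = 73, Σx·x = 73, Σx = 7, Σ1 = 4.
Moment sums: Σx^2·y = -4781, Σx·y = -601, Σy = -86.
Inverting the 3×3 Gram matrix, [p, q, r]ᵀ = [-14963/15348, -6473/5116, -5731/3837]ᵀ.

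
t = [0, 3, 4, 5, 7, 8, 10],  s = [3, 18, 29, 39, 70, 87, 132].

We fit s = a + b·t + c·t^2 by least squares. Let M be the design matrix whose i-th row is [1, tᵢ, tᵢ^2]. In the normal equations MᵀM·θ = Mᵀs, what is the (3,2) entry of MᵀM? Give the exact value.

2071

Row 3 ↔ basis t^2, column 2 ↔ basis t, so (MᵀM)_{3,2} = Σᵢ (t^2)·(t) = (0)·(0) + (9)·(3) + (16)·(4) + (25)·(5) + (49)·(7) + (64)·(8) + (100)·(10) = 2071.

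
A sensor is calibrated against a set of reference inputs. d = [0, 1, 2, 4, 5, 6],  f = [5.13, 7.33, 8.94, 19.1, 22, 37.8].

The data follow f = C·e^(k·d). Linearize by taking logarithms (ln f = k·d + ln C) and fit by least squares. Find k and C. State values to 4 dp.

Linearized form: ln f = k·d + ln C. From the 6 transformed points,
Over the data: Σd = 18.0000, Σ(d)² = 82.0000, Σln f = 15.4907, Σd·ln f = 55.4209.
Normal system: [[82.0000, 18.0000]; [18.0000, 6]]·[k, ln C]ᵀ = [55.4209, 15.4907]ᵀ.
Solving (det = 168.0000): k = 0.31960, ln C = 1.62297, so C = exp(1.62297) = 5.06810.

k = 0.3196, C = 5.0681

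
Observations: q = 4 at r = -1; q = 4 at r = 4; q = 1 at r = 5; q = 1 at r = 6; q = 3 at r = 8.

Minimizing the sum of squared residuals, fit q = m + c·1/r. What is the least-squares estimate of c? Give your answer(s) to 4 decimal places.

c = -1.4010

The normal system MᵀM·[m, c]ᵀ = Mᵀq is [[5, -31/120]; [-31/120, 16501/14400]]·[m, c]ᵀ = [13, -271/120]ᵀ.
Determinant 5·(16501/14400) − (-31/120)² = 10193/1800.
m = (13·(16501/14400) − (-31/120)·(-271/120))/(10193/1800) = 25764/10193; c = (5·(-271/120) − (-31/120)·13)/(10193/1800) = -14280/10193.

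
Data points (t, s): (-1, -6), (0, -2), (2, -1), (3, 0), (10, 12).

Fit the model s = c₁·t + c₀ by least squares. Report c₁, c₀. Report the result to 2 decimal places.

c₁ = 1.55, c₀ = -3.73

With design matrix A, AᵀA = [[114, 14]; [14, 5]] and Aᵀs = [124, 3]ᵀ.
Δ = 114·5 − 14² = 374.
c₁ = (124·5 − 14·3)/374 = 17/11; c₀ = (114·3 − 14·124)/374 = -41/11.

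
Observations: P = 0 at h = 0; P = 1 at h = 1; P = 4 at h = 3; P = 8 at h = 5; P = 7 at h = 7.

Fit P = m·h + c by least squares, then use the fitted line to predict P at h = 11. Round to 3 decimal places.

Normal-equation sums: Σh·h = 84, Σh = 16, Σ1 = 5.
And Σh·P = 102, ΣP = 20.
Normal equations: [[84, 16]; [16, 5]]·[m, c]ᵀ = [102, 20]ᵀ.
det = 84·5 − 16² = 164.
m = (102·5 − 16·20)/164 = 95/82; c = (84·20 − 16·102)/164 = 12/41.
At h = 11: P̂ = (95/82)·(11) + (12/41)·(1) = 1069/82.

P̂ = 13.037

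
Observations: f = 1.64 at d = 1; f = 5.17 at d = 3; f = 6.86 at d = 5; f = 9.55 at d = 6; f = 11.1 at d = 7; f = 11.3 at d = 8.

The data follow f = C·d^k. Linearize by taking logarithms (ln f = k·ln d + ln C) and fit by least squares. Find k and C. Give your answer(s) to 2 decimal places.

With ln fᵢ as the transformed response and ln dᵢ as the regressor:
Σln d = 8.5252, Σ(ln d)² = 15.1183, Σln f = 11.1516, Σln d·ln f = 18.6733.
Equations: 15.1183·k + 8.5252·ln C = 18.6733;  8.5252·k + 6·ln C = 11.1516.
Slope k = (n·Σln d·ln f − Σln d·Σln f)/(n·Σ(ln d)² − (Σln d)²) = (6·18.6733 − 8.5252·11.1516)/18.0313 = 0.94119; ln C = (Σln f − k·Σln d)/n = 0.52130, so C = exp(0.52130) = 1.68421.

k = 0.94, C = 1.68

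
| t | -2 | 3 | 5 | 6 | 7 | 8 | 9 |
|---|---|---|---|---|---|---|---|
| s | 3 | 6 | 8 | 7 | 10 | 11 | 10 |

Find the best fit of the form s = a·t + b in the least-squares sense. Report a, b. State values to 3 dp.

a = 0.714, b = 4.186

The normal equations are: 268·a + 36·b = 342;  36·a + 7·b = 55.
(Σt·t = 268, Σt = 36, Σ1 = 7, Σt·s = 342, Σs = 55.)
Eliminating b: 7·(row 1) − 36·(row 2) gives 580·a = 7·342 − 36·55 = 414, so a = 207/290.
Then b = (55 − 36·(207/290))/7 = 607/145.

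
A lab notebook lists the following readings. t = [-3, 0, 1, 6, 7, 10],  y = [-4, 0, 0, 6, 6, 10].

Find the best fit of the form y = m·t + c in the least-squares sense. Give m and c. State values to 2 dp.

The normal system XᵀX·[m, c]ᵀ = Xᵀy is [[195, 21]; [21, 6]]·[m, c]ᵀ = [190, 18]ᵀ.
Δ = 195·6 − 21² = 729.
m = (190·6 − 21·18)/729 = 254/243; c = (195·18 − 21·190)/729 = -160/243.

m = 1.05, c = -0.66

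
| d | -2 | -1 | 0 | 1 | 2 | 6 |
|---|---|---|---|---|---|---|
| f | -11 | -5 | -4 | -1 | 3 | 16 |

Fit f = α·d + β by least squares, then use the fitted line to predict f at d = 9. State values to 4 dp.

Compute the Gram sums: Σd·d = 46, Σd = 6, Σ1 = 6.
Moment sums: Σd·f = 128, Σf = -2.
MᵀM·[α, β]ᵀ = Mᵀf becomes [[46, 6]; [6, 6]]·[α, β]ᵀ = [128, -2]ᵀ.
Determinant 46·6 − 6² = 240.
α = (128·6 − 6·(-2))/240 = 13/4; β = (46·(-2) − 6·128)/240 = -43/12.
At d = 9: f̂ = (13/4)·(9) + (-43/12)·(1) = 77/3.

f̂ = 25.6667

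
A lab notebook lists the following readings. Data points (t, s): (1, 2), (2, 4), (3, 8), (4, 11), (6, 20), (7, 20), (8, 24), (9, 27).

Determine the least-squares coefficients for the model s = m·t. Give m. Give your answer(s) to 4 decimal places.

Entries of XᵀX: Σt·t = 260.
For Xᵀs: Σt·s = 773.
Hence m = 773 / 260 ≈ 2.97308.

m = 2.9731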